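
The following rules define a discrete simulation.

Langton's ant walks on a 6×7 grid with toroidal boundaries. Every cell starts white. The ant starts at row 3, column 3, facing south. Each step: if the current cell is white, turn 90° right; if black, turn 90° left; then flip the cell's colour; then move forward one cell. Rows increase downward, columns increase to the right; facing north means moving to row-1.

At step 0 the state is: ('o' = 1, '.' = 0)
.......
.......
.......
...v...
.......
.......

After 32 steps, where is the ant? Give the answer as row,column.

t=0: .......
.......
.......
...v...
.......
.......
t=1: .......
.......
.......
..<o...
.......
.......
t=2: .......
.......
..^....
..oo...
.......
.......
t=3: .......
.......
..o>...
..oo...
.......
.......
t=4: .......
.......
..oo...
..ov...
.......
.......
t=5: .......
.......
..oo...
..o.>..
.......
.......
t=6: .......
.......
..oo...
..o.o..
....v..
.......
t=7: .......
.......
..oo...
..o.o..
...<o..
.......
t=8: .......
.......
..oo...
..o^o..
...oo..
.......
t=9: .......
.......
..oo...
..oo>..
...oo..
.......
t=10: .......
.......
..oo^..
..oo...
...oo..
.......
t=11: .......
.......
..ooo>.
..oo...
...oo..
.......
t=12: .......
.......
..oooo.
..oo.v.
...oo..
.......
t=13: .......
.......
..oooo.
..oo<o.
...oo..
.......
t=14: .......
.......
..oo^o.
..oooo.
...oo..
.......
t=15: .......
.......
..o<.o.
..oooo.
...oo..
.......
t=16: .......
.......
..o..o.
..ovoo.
...oo..
.......
t=17: .......
.......
..o..o.
..o.>o.
...oo..
.......
t=18: .......
.......
..o.^o.
..o..o.
...oo..
.......
t=19: .......
.......
..o.o>.
..o..o.
...oo..
.......
t=20: .......
.....^.
..o.o..
..o..o.
...oo..
.......
t=21: .......
.....o>
..o.o..
..o..o.
...oo..
.......
t=22: .......
.....oo
..o.o.v
..o..o.
...oo..
.......
t=23: .......
.....oo
..o.o<o
..o..o.
...oo..
.......
t=24: .......
.....^o
..o.ooo
..o..o.
...oo..
.......
t=25: .......
....<.o
..o.ooo
..o..o.
...oo..
.......
t=26: ....^..
....o.o
..o.ooo
..o..o.
...oo..
.......
t=27: ....o>.
....o.o
..o.ooo
..o..o.
...oo..
.......
t=28: ....oo.
....ovo
..o.ooo
..o..o.
...oo..
.......
t=29: ....oo.
....<oo
..o.ooo
..o..o.
...oo..
.......
t=30: ....oo.
.....oo
..o.voo
..o..o.
...oo..
.......
t=31: ....oo.
.....oo
..o..>o
..o..o.
...oo..
.......
t=32: ....oo.
.....^o
..o...o
..o..o.
...oo..
.......

1,5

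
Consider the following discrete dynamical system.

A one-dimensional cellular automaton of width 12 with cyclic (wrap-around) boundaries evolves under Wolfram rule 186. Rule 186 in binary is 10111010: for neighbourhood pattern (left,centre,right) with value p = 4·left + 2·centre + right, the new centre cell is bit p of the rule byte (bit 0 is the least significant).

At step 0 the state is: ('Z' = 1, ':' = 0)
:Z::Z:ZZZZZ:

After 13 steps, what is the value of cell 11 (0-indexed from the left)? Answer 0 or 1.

1

k=0  :Z::Z:ZZZZZ:
k=1  Z:ZZ:ZZZZZ:Z
k=2  :ZZ:ZZZZZ:ZZ
k=3  ZZ:ZZZZZ:ZZ:
k=4  Z:ZZZZZ:ZZ:Z
k=5  :ZZZZZ:ZZ:ZZ
k=6  ZZZZZ:ZZ:ZZ:
k=7  ZZZZ:ZZ:ZZ:Z
k=8  ZZZ:ZZ:ZZ:ZZ
k=9  ZZ:ZZ:ZZ:ZZZ
k=10  Z:ZZ:ZZ:ZZZZ
k=11  :ZZ:ZZ:ZZZZZ
k=12  ZZ:ZZ:ZZZZZ:
k=13  Z:ZZ:ZZZZZ:Z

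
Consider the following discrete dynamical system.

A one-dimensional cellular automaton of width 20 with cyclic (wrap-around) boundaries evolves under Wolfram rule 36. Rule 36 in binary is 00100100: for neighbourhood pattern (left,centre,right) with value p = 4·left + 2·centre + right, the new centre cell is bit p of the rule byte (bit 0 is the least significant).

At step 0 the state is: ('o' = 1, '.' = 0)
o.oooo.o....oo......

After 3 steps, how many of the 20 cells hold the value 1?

0

k=0  o.oooo.o....oo......
k=1  oo....oo............
k=2  ....................
k=3  ....................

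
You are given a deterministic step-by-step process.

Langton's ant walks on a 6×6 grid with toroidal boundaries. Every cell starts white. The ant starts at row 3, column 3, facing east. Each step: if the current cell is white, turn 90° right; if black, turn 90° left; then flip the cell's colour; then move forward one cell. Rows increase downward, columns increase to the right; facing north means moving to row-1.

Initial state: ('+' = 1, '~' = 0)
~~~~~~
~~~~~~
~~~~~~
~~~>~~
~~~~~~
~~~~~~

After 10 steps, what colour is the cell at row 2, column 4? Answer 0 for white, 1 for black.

t=0: ~~~~~~
~~~~~~
~~~~~~
~~~>~~
~~~~~~
~~~~~~
t=1: ~~~~~~
~~~~~~
~~~~~~
~~~+~~
~~~v~~
~~~~~~
t=2: ~~~~~~
~~~~~~
~~~~~~
~~~+~~
~~<+~~
~~~~~~
t=3: ~~~~~~
~~~~~~
~~~~~~
~~^+~~
~~++~~
~~~~~~
t=4: ~~~~~~
~~~~~~
~~~~~~
~~+>~~
~~++~~
~~~~~~
t=5: ~~~~~~
~~~~~~
~~~^~~
~~+~~~
~~++~~
~~~~~~
t=6: ~~~~~~
~~~~~~
~~~+>~
~~+~~~
~~++~~
~~~~~~
t=7: ~~~~~~
~~~~~~
~~~++~
~~+~v~
~~++~~
~~~~~~
t=8: ~~~~~~
~~~~~~
~~~++~
~~+<+~
~~++~~
~~~~~~
t=9: ~~~~~~
~~~~~~
~~~^+~
~~+++~
~~++~~
~~~~~~
t=10: ~~~~~~
~~~~~~
~~<~+~
~~+++~
~~++~~
~~~~~~

1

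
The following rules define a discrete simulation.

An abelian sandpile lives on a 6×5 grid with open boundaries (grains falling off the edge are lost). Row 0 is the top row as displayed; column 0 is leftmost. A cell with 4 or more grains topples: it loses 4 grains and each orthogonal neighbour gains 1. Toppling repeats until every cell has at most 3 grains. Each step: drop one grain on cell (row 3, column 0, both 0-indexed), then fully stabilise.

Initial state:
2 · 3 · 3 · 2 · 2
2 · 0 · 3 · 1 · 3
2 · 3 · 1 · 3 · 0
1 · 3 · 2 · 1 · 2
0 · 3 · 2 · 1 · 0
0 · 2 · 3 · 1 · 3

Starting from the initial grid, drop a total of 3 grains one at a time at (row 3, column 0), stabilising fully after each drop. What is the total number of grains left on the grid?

55

step 0: 2 · 3 · 3 · 2 · 2
2 · 0 · 3 · 1 · 3
2 · 3 · 1 · 3 · 0
1 · 3 · 2 · 1 · 2
0 · 3 · 2 · 1 · 0
0 · 2 · 3 · 1 · 3
step 1: 2 · 3 · 3 · 2 · 2
2 · 0 · 3 · 1 · 3
2 · 3 · 1 · 3 · 0
2 · 3 · 2 · 1 · 2
0 · 3 · 2 · 1 · 0
0 · 2 · 3 · 1 · 3
step 2: 2 · 3 · 3 · 2 · 2
2 · 0 · 3 · 1 · 3
2 · 3 · 1 · 3 · 0
3 · 3 · 2 · 1 · 2
0 · 3 · 2 · 1 · 0
0 · 2 · 3 · 1 · 3
step 3: 2 · 3 · 3 · 2 · 2
3 · 1 · 3 · 1 · 3
0 · 1 · 2 · 3 · 0
2 · 2 · 3 · 1 · 2
2 · 0 · 3 · 1 · 0
0 · 3 · 3 · 1 · 3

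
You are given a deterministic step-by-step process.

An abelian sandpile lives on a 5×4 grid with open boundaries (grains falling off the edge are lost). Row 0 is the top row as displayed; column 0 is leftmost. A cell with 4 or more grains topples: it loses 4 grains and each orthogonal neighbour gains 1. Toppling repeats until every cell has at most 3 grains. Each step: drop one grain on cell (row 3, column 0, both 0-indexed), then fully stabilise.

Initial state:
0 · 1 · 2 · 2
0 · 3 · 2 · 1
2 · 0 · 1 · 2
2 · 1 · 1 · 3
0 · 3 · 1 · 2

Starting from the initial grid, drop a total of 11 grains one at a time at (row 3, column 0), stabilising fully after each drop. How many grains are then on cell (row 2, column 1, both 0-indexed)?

[0] 0 · 1 · 2 · 2
0 · 3 · 2 · 1
2 · 0 · 1 · 2
2 · 1 · 1 · 3
0 · 3 · 1 · 2
[1] 0 · 1 · 2 · 2
0 · 3 · 2 · 1
2 · 0 · 1 · 2
3 · 1 · 1 · 3
0 · 3 · 1 · 2
[2] 0 · 1 · 2 · 2
0 · 3 · 2 · 1
3 · 0 · 1 · 2
0 · 2 · 1 · 3
1 · 3 · 1 · 2
[3] 0 · 1 · 2 · 2
0 · 3 · 2 · 1
3 · 0 · 1 · 2
1 · 2 · 1 · 3
1 · 3 · 1 · 2
[4] 0 · 1 · 2 · 2
0 · 3 · 2 · 1
3 · 0 · 1 · 2
2 · 2 · 1 · 3
1 · 3 · 1 · 2
[5] 0 · 1 · 2 · 2
0 · 3 · 2 · 1
3 · 0 · 1 · 2
3 · 2 · 1 · 3
1 · 3 · 1 · 2
[6] 0 · 1 · 2 · 2
1 · 3 · 2 · 1
0 · 1 · 1 · 2
1 · 3 · 1 · 3
2 · 3 · 1 · 2
[7] 0 · 1 · 2 · 2
1 · 3 · 2 · 1
0 · 1 · 1 · 2
2 · 3 · 1 · 3
2 · 3 · 1 · 2
[8] 0 · 1 · 2 · 2
1 · 3 · 2 · 1
0 · 1 · 1 · 2
3 · 3 · 1 · 3
2 · 3 · 1 · 2
[9] 0 · 1 · 2 · 2
1 · 3 · 2 · 1
1 · 2 · 1 · 2
2 · 1 · 2 · 3
0 · 1 · 2 · 2
[10] 0 · 1 · 2 · 2
1 · 3 · 2 · 1
1 · 2 · 1 · 2
3 · 1 · 2 · 3
0 · 1 · 2 · 2
[11] 0 · 1 · 2 · 2
1 · 3 · 2 · 1
2 · 2 · 1 · 2
0 · 2 · 2 · 3
1 · 1 · 2 · 2

2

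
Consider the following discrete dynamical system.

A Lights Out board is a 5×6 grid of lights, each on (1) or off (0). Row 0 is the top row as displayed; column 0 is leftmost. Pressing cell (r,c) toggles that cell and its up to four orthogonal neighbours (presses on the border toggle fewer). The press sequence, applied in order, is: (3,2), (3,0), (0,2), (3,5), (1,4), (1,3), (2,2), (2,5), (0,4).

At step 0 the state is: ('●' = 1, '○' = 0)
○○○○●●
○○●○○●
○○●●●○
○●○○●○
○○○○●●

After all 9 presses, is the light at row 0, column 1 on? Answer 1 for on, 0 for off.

t=0: ○○○○●●
○○●○○●
○○●●●○
○●○○●○
○○○○●●
t=1: ○○○○●●
○○●○○●
○○○●●○
○○●●●○
○○●○●●
t=2: ○○○○●●
○○●○○●
●○○●●○
●●●●●○
●○●○●●
t=3: ○●●●●●
○○○○○●
●○○●●○
●●●●●○
●○●○●●
t=4: ○●●●●●
○○○○○●
●○○●●●
●●●●○●
●○●○●○
t=5: ○●●●○●
○○○●●○
●○○●○●
●●●●○●
●○●○●○
t=6: ○●●○○●
○○●○○○
●○○○○●
●●●●○●
●○●○●○
t=7: ○●●○○●
○○○○○○
●●●●○●
●●○●○●
●○●○●○
t=8: ○●●○○●
○○○○○●
●●●●●○
●●○●○○
●○●○●○
t=9: ○●●●●○
○○○○●●
●●●●●○
●●○●○○
●○●○●○

1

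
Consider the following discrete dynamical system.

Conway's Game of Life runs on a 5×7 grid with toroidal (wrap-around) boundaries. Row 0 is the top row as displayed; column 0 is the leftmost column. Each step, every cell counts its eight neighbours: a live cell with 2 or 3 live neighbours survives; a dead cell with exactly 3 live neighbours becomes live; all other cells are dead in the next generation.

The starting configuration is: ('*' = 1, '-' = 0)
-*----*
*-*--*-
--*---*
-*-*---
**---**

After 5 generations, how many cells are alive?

9

t=0: -*----*
*-*--*-
--*---*
-*-*---
**---**
t=1: --*----
*-*--*-
*-**--*
-*---*-
-*---**
t=2: *-*--*-
*-*----
*-****-
-*--**-
***--**
t=3: --**-*-
*-*--*-
*-*--*-
-------
--**---
t=4: ------*
--*--*-
-------
-***---
--***--
t=5: --*-**-
-------
-*-*---
-*--*--
-*--*--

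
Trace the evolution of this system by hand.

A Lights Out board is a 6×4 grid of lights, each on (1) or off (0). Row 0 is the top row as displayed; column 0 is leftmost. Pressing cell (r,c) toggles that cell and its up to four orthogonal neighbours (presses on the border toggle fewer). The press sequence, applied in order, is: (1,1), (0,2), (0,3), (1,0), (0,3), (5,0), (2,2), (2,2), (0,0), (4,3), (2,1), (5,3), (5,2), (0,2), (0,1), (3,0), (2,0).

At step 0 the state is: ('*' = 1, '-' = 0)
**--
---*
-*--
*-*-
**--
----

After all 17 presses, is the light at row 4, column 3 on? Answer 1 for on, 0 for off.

0

gen 0: **--
---*
-*--
*-*-
**--
----
gen 1: *---
****
----
*-*-
**--
----
gen 2: ****
**-*
----
*-*-
**--
----
gen 3: **--
**--
----
*-*-
**--
----
gen 4: -*--
----
*---
*-*-
**--
----
gen 5: -***
---*
*---
*-*-
**--
----
gen 6: -***
---*
*---
*-*-
-*--
**--
gen 7: -***
--**
****
*---
-*--
**--
gen 8: -***
---*
*---
*-*-
-*--
**--
gen 9: *-**
*--*
*---
*-*-
-*--
**--
gen 10: *-**
*--*
*---
*-**
-***
**-*
gen 11: *-**
**-*
-**-
****
-***
**-*
gen 12: *-**
**-*
-**-
****
-**-
***-
gen 13: *-**
**-*
-**-
****
-*--
*--*
gen 14: **--
****
-**-
****
-*--
*--*
gen 15: --*-
*-**
-**-
****
-*--
*--*
gen 16: --*-
*-**
***-
--**
**--
*--*
gen 17: --*-
--**
--*-
*-**
**--
*--*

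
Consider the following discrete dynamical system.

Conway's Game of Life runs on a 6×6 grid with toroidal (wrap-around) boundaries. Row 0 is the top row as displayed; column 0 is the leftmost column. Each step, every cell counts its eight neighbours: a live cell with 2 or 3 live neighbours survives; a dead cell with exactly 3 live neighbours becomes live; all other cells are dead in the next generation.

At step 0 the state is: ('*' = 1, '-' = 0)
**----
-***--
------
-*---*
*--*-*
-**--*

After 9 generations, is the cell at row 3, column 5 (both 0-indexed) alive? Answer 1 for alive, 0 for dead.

0

k=0  **----
-***--
------
-*---*
*--*-*
-**--*
k=1  ---*--
***---
**----
----**
-----*
--*-**
k=2  *--***
*-*---
--*---
----**
*--*--
---***
k=3  ***---
*-*-*-
-*-*-*
---***
*--*--
--*---
k=4  *-*--*
----*-
-*----
---*-*
--**-*
*-**--
k=5  *-*-**
**---*
----*-
*--*--
**---*
*-----
k=6  ----*-
-*-*--
-*--*-
**--*-
-*---*
----*-
k=7  ---**-
--***-
-*-***
-**-*-
-*--**
----**
k=8  --*---
------
**---*
-*----
-**---
*-----
k=9  ------
**----
**----
------
***---
--*---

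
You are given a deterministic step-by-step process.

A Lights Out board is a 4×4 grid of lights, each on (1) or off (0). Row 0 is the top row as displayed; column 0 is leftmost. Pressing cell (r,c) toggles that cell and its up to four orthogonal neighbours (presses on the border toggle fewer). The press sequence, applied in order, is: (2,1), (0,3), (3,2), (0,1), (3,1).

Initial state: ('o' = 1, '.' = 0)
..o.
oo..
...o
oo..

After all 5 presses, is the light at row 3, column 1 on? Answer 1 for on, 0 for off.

0

k=0  ..o.
oo..
...o
oo..
k=1  ..o.
o...
oooo
o...
k=2  ...o
o..o
oooo
o...
k=3  ...o
o..o
oo.o
oooo
k=4  oooo
oo.o
oo.o
oooo
k=5  oooo
oo.o
o..o
...o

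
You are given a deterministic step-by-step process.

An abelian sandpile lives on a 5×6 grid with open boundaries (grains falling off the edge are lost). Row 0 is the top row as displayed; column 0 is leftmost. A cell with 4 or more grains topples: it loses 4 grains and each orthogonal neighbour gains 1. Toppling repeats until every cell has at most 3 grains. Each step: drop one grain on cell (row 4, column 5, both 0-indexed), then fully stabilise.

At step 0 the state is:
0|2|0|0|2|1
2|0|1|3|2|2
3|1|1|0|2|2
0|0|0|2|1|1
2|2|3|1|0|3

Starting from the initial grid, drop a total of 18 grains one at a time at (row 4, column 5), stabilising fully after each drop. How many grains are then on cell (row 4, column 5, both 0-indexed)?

gen 0: 0|2|0|0|2|1
2|0|1|3|2|2
3|1|1|0|2|2
0|0|0|2|1|1
2|2|3|1|0|3
gen 1: 0|2|0|0|2|1
2|0|1|3|2|2
3|1|1|0|2|2
0|0|0|2|1|2
2|2|3|1|1|0
gen 2: 0|2|0|0|2|1
2|0|1|3|2|2
3|1|1|0|2|2
0|0|0|2|1|2
2|2|3|1|1|1
gen 3: 0|2|0|0|2|1
2|0|1|3|2|2
3|1|1|0|2|2
0|0|0|2|1|2
2|2|3|1|1|2
gen 4: 0|2|0|0|2|1
2|0|1|3|2|2
3|1|1|0|2|2
0|0|0|2|1|2
2|2|3|1|1|3
gen 5: 0|2|0|0|2|1
2|0|1|3|2|2
3|1|1|0|2|2
0|0|0|2|1|3
2|2|3|1|2|0
gen 6: 0|2|0|0|2|1
2|0|1|3|2|2
3|1|1|0|2|2
0|0|0|2|1|3
2|2|3|1|2|1
gen 7: 0|2|0|0|2|1
2|0|1|3|2|2
3|1|1|0|2|2
0|0|0|2|1|3
2|2|3|1|2|2
gen 8: 0|2|0|0|2|1
2|0|1|3|2|2
3|1|1|0|2|2
0|0|0|2|1|3
2|2|3|1|2|3
gen 9: 0|2|0|0|2|1
2|0|1|3|2|2
3|1|1|0|2|3
0|0|0|2|2|0
2|2|3|1|3|1
gen 10: 0|2|0|0|2|1
2|0|1|3|2|2
3|1|1|0|2|3
0|0|0|2|2|0
2|2|3|1|3|2
gen 11: 0|2|0|0|2|1
2|0|1|3|2|2
3|1|1|0|2|3
0|0|0|2|2|0
2|2|3|1|3|3
gen 12: 0|2|0|0|2|1
2|0|1|3|2|2
3|1|1|0|2|3
0|0|0|2|3|1
2|2|3|2|0|1
gen 13: 0|2|0|0|2|1
2|0|1|3|2|2
3|1|1|0|2|3
0|0|0|2|3|1
2|2|3|2|0|2
gen 14: 0|2|0|0|2|1
2|0|1|3|2|2
3|1|1|0|2|3
0|0|0|2|3|1
2|2|3|2|0|3
gen 15: 0|2|0|0|2|1
2|0|1|3|2|2
3|1|1|0|2|3
0|0|0|2|3|2
2|2|3|2|1|0
gen 16: 0|2|0|0|2|1
2|0|1|3|2|2
3|1|1|0|2|3
0|0|0|2|3|2
2|2|3|2|1|1
gen 17: 0|2|0|0|2|1
2|0|1|3|2|2
3|1|1|0|2|3
0|0|0|2|3|2
2|2|3|2|1|2
gen 18: 0|2|0|0|2|1
2|0|1|3|2|2
3|1|1|0|2|3
0|0|0|2|3|2
2|2|3|2|1|3

3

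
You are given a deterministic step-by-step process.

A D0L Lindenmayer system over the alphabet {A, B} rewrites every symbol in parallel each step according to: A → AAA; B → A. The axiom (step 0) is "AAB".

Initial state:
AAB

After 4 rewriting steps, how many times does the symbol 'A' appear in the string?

189

k=0  AAB
k=1  AAAAAAA
k=2  AAAAAAAAAAAAAAAAAAAAA
k=3  AAAAAAAAAAAAAAAAAAAAAAAAAAAAAAAAAAAAAAAAAAAAAAAAAAAAAAAAAAAAAAA
k=4  AAAAAAAAAAAAAAAAAAAAAAAAAAAAAAAAAAAAAAAAAAAAAAAAAAAAAAAAAA…AAAAAAAAAAAAAAAAAAAAAAAAAAAAAAAAAAAAAAAAAAAAAAAAAAAAAAAAAA  (len 189)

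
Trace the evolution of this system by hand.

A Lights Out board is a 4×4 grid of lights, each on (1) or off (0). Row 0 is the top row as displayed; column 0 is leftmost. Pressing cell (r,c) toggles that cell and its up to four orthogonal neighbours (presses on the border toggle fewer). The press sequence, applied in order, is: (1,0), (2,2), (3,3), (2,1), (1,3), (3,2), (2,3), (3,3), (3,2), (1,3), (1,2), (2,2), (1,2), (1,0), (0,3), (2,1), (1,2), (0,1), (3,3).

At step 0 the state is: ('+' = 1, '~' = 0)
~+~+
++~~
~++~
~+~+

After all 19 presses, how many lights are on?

11

k=0  ~+~+
++~~
~++~
~+~+
k=1  ++~+
~~~~
+++~
~+~+
k=2  ++~+
~~+~
+~~+
~+++
k=3  ++~+
~~+~
+~~~
~+~~
k=4  ++~+
~++~
~++~
~~~~
k=5  ++~~
~+~+
~+++
~~~~
k=6  ++~~
~+~+
~+~+
~+++
k=7  ++~~
~+~~
~++~
~++~
k=8  ++~~
~+~~
~+++
~+~+
k=9  ++~~
~+~~
~+~+
~~+~
k=10  ++~+
~+++
~+~~
~~+~
k=11  ++++
~~~~
~++~
~~+~
k=12  ++++
~~+~
~~~+
~~~~
k=13  ++~+
~+~+
~~++
~~~~
k=14  ~+~+
+~~+
+~++
~~~~
k=15  ~++~
+~~~
+~++
~~~~
k=16  ~++~
++~~
~+~+
~+~~
k=17  ~+~~
+~++
~+++
~+~~
k=18  +~+~
++++
~+++
~+~~
k=19  +~+~
++++
~++~
~+++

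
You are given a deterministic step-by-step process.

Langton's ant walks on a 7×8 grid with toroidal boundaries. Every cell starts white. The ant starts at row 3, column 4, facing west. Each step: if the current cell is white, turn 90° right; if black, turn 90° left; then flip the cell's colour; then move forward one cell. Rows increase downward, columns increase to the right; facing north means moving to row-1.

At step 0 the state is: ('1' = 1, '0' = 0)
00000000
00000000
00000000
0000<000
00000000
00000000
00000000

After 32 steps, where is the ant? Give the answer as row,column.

k=0  00000000
00000000
00000000
0000<000
00000000
00000000
00000000
k=1  00000000
00000000
0000^000
00001000
00000000
00000000
00000000
k=2  00000000
00000000
00001>00
00001000
00000000
00000000
00000000
k=3  00000000
00000000
00001100
00001v00
00000000
00000000
00000000
k=4  00000000
00000000
00001100
0000<100
00000000
00000000
00000000
k=5  00000000
00000000
00001100
00000100
0000v000
00000000
00000000
k=6  00000000
00000000
00001100
00000100
000<1000
00000000
00000000
k=7  00000000
00000000
00001100
000^0100
00011000
00000000
00000000
k=8  00000000
00000000
00001100
0001>100
00011000
00000000
00000000
k=9  00000000
00000000
00001100
00011100
0001v000
00000000
00000000
k=10  00000000
00000000
00001100
00011100
00010>00
00000000
00000000
k=11  00000000
00000000
00001100
00011100
00010100
00000v00
00000000
k=12  00000000
00000000
00001100
00011100
00010100
0000<100
00000000
k=13  00000000
00000000
00001100
00011100
0001^100
00001100
00000000
k=14  00000000
00000000
00001100
00011100
00011>00
00001100
00000000
k=15  00000000
00000000
00001100
00011^00
00011000
00001100
00000000
k=16  00000000
00000000
00001100
0001<000
00011000
00001100
00000000
k=17  00000000
00000000
00001100
00010000
0001v000
00001100
00000000
k=18  00000000
00000000
00001100
00010000
00010>00
00001100
00000000
k=19  00000000
00000000
00001100
00010000
00010100
00001v00
00000000
k=20  00000000
00000000
00001100
00010000
00010100
000010>0
00000000
k=21  00000000
00000000
00001100
00010000
00010100
00001010
000000v0
k=22  00000000
00000000
00001100
00010000
00010100
00001010
00000<10
k=23  00000000
00000000
00001100
00010000
00010100
00001^10
00000110
k=24  00000000
00000000
00001100
00010000
00010100
000011>0
00000110
k=25  00000000
00000000
00001100
00010000
000101^0
00001100
00000110
k=26  00000000
00000000
00001100
00010000
0001011>
00001100
00000110
k=27  00000000
00000000
00001100
00010000
00010111
0000110v
00000110
k=28  00000000
00000000
00001100
00010000
00010111
000011<1
00000110
k=29  00000000
00000000
00001100
00010000
000101^1
00001111
00000110
k=30  00000000
00000000
00001100
00010000
00010<01
00001111
00000110
k=31  00000000
00000000
00001100
00010000
00010001
00001v11
00000110
k=32  00000000
00000000
00001100
00010000
00010001
000010>1
00000110

5,6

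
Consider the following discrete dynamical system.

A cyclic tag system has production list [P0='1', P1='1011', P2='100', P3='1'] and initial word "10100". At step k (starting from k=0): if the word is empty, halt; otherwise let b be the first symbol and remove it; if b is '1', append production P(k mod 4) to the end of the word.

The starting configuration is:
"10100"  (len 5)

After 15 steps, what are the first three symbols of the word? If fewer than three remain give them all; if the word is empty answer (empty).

010

step 0: "10100"  (len 5)
step 1: "01001"  (len 5)
step 2: "1001"  (len 4)
step 3: "001100"  (len 6)
step 4: "01100"  (len 5)
step 5: "1100"  (len 4)
step 6: "1001011"  (len 7)
step 7: "001011100"  (len 9)
step 8: "01011100"  (len 8)
step 9: "1011100"  (len 7)
step 10: "0111001011"  (len 10)
step 11: "111001011"  (len 9)
step 12: "110010111"  (len 9)
step 13: "100101111"  (len 9)
step 14: "001011111011"  (len 12)
step 15: "01011111011"  (len 11)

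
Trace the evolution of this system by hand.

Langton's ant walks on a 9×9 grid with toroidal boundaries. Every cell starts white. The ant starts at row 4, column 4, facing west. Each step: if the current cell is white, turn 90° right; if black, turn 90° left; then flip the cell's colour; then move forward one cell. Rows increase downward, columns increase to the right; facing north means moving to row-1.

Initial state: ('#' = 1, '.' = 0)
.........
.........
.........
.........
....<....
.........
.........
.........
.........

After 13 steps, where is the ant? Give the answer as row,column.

5,4

gen 0: .........
.........
.........
.........
....<....
.........
.........
.........
.........
gen 1: .........
.........
.........
....^....
....#....
.........
.........
.........
.........
gen 2: .........
.........
.........
....#>...
....#....
.........
.........
.........
.........
gen 3: .........
.........
.........
....##...
....#v...
.........
.........
.........
.........
gen 4: .........
.........
.........
....##...
....<#...
.........
.........
.........
.........
gen 5: .........
.........
.........
....##...
.....#...
....v....
.........
.........
.........
gen 6: .........
.........
.........
....##...
.....#...
...<#....
.........
.........
.........
gen 7: .........
.........
.........
....##...
...^.#...
...##....
.........
.........
.........
gen 8: .........
.........
.........
....##...
...#>#...
...##....
.........
.........
.........
gen 9: .........
.........
.........
....##...
...###...
...#v....
.........
.........
.........
gen 10: .........
.........
.........
....##...
...###...
...#.>...
.........
.........
.........
gen 11: .........
.........
.........
....##...
...###...
...#.#...
.....v...
.........
.........
gen 12: .........
.........
.........
....##...
...###...
...#.#...
....<#...
.........
.........
gen 13: .........
.........
.........
....##...
...###...
...#^#...
....##...
.........
.........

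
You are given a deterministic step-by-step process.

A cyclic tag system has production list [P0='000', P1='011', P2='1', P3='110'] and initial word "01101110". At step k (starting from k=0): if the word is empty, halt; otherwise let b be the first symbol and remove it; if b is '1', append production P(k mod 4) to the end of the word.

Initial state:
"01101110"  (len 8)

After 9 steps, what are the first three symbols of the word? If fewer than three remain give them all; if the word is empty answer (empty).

step 0: "01101110"  (len 8)
step 1: "1101110"  (len 7)
step 2: "101110011"  (len 9)
step 3: "011100111"  (len 9)
step 4: "11100111"  (len 8)
step 5: "1100111000"  (len 10)
step 6: "100111000011"  (len 12)
step 7: "001110000111"  (len 12)
step 8: "01110000111"  (len 11)
step 9: "1110000111"  (len 10)

111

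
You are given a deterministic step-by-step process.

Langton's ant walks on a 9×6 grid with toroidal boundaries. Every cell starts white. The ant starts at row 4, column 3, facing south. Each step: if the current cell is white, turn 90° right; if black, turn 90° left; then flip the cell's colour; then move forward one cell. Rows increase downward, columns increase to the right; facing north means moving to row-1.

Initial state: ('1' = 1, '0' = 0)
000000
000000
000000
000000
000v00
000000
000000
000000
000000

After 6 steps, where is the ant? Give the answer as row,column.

gen 0: 000000
000000
000000
000000
000v00
000000
000000
000000
000000
gen 1: 000000
000000
000000
000000
00<100
000000
000000
000000
000000
gen 2: 000000
000000
000000
00^000
001100
000000
000000
000000
000000
gen 3: 000000
000000
000000
001>00
001100
000000
000000
000000
000000
gen 4: 000000
000000
000000
001100
001v00
000000
000000
000000
000000
gen 5: 000000
000000
000000
001100
0010>0
000000
000000
000000
000000
gen 6: 000000
000000
000000
001100
001010
0000v0
000000
000000
000000

5,4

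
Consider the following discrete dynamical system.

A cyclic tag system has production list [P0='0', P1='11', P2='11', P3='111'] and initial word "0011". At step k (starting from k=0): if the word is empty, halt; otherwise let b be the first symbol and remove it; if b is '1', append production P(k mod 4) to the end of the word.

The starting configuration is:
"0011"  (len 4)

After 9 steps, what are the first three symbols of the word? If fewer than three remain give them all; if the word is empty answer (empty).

011

step 0: "0011"  (len 4)
step 1: "011"  (len 3)
step 2: "11"  (len 2)
step 3: "111"  (len 3)
step 4: "11111"  (len 5)
step 5: "11110"  (len 5)
step 6: "111011"  (len 6)
step 7: "1101111"  (len 7)
step 8: "101111111"  (len 9)
step 9: "011111110"  (len 9)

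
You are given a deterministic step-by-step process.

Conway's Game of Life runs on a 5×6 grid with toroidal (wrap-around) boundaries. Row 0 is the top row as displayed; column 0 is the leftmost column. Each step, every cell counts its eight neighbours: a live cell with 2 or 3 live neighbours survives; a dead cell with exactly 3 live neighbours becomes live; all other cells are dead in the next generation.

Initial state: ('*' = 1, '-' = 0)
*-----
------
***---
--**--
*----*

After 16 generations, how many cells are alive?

7

gen 0: *-----
------
***---
--**--
*----*
gen 1: *----*
*-----
-***--
--**-*
**---*
gen 2: ------
*-*--*
**-**-
---*-*
-**---
gen 3: *-*---
*-****
-*-*--
---*-*
--*---
gen 4: *-*-*-
*---**
-*----
---**-
-***--
gen 5: *-*-*-
*--**-
*--*--
-*-**-
-*---*
gen 6: *-*-*-
*-*-*-
**----
-*-***
-*---*
gen 7: *-*-*-
*-*---
------
-*--**
-*----
gen 8: *-**-*
---*-*
**---*
*-----
-****-
gen 9: *----*
---*--
-*--**
---**-
----*-
gen 10: ----**
------
--*--*
---*--
---**-
gen 11: ---***
----**
------
--**--
---*-*
gen 12: *--*--
---*-*
---**-
--***-
-----*
gen 13: *----*
--**-*
-----*
--*--*
--*--*
gen 14: ****-*
-----*
*-**-*
*---**
-*--**
gen 15: -***--
------
-*-*--
--*---
------
gen 16: --*---
-*-*--
--*---
--*---
-*-*--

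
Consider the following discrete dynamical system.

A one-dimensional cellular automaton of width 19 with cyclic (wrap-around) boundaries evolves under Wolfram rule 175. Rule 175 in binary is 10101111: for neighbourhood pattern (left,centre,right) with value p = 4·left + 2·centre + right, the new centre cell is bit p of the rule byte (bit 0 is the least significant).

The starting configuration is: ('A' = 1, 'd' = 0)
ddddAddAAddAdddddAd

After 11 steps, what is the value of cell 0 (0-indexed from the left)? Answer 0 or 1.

0) ddddAddAAddAdddddAd
1) AAAAAdAAddAAdAAAAAd
2) AAAAdAAddAAdAAAAAdA
3) AAAdAAddAAdAAAAAdAA
4) AAdAAddAAdAAAAAdAAA
5) AdAAddAAdAAAAAdAAAA
6) dAAddAAdAAAAAdAAAAA
7) AAddAAdAAAAAdAAAAAd
8) AddAAdAAAAAdAAAAAdA
9) ddAAdAAAAAdAAAAAdAA
10) dAAdAAAAAdAAAAAdAAd
11) AAdAAAAAdAAAAAdAAdd

1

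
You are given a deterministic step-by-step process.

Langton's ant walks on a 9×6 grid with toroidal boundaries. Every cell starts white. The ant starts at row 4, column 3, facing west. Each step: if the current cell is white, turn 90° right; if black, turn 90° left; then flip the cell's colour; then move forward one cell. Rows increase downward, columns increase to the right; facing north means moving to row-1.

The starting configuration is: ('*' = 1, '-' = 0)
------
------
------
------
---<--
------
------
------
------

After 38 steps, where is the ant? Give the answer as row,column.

5,0

step 0: ------
------
------
------
---<--
------
------
------
------
step 1: ------
------
------
---^--
---*--
------
------
------
------
step 2: ------
------
------
---*>-
---*--
------
------
------
------
step 3: ------
------
------
---**-
---*v-
------
------
------
------
step 4: ------
------
------
---**-
---<*-
------
------
------
------
step 5: ------
------
------
---**-
----*-
---v--
------
------
------
step 6: ------
------
------
---**-
----*-
--<*--
------
------
------
step 7: ------
------
------
---**-
--^-*-
--**--
------
------
------
step 8: ------
------
------
---**-
--*>*-
--**--
------
------
------
step 9: ------
------
------
---**-
--***-
--*v--
------
------
------
step 10: ------
------
------
---**-
--***-
--*->-
------
------
------
step 11: ------
------
------
---**-
--***-
--*-*-
----v-
------
------
step 12: ------
------
------
---**-
--***-
--*-*-
---<*-
------
------
step 13: ------
------
------
---**-
--***-
--*^*-
---**-
------
------
step 14: ------
------
------
---**-
--***-
--**>-
---**-
------
------
step 15: ------
------
------
---**-
--**^-
--**--
---**-
------
------
step 16: ------
------
------
---**-
--*<--
--**--
---**-
------
------
step 17: ------
------
------
---**-
--*---
--*v--
---**-
------
------
step 18: ------
------
------
---**-
--*---
--*->-
---**-
------
------
step 19: ------
------
------
---**-
--*---
--*-*-
---*v-
------
------
step 20: ------
------
------
---**-
--*---
--*-*-
---*->
------
------
step 21: ------
------
------
---**-
--*---
--*-*-
---*-*
-----v
------
step 22: ------
------
------
---**-
--*---
--*-*-
---*-*
----<*
------
step 23: ------
------
------
---**-
--*---
--*-*-
---*^*
----**
------
step 24: ------
------
------
---**-
--*---
--*-*-
---**>
----**
------
step 25: ------
------
------
---**-
--*---
--*-*^
---**-
----**
------
step 26: ------
------
------
---**-
--*---
>-*-**
---**-
----**
------
step 27: ------
------
------
---**-
--*---
*-*-**
v--**-
----**
------
step 28: ------
------
------
---**-
--*---
*-*-**
*--**<
----**
------
step 29: ------
------
------
---**-
--*---
*-*-*^
*--***
----**
------
step 30: ------
------
------
---**-
--*---
*-*-<-
*--***
----**
------
step 31: ------
------
------
---**-
--*---
*-*---
*--*v*
----**
------
step 32: ------
------
------
---**-
--*---
*-*---
*--*->
----**
------
step 33: ------
------
------
---**-
--*---
*-*--^
*--*--
----**
------
step 34: ------
------
------
---**-
--*---
>-*--*
*--*--
----**
------
step 35: ------
------
------
---**-
^-*---
--*--*
*--*--
----**
------
step 36: ------
------
------
---**-
*>*---
--*--*
*--*--
----**
------
step 37: ------
------
------
---**-
***---
-v*--*
*--*--
----**
------
step 38: ------
------
------
---**-
***---
<**--*
*--*--
----**
------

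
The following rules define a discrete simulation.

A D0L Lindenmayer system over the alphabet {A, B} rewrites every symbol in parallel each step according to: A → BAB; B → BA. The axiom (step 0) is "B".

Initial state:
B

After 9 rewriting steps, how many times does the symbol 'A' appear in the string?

0) B
1) BA
2) BABAB
3) BABABBABABBA
4) BABABBABABBABABABBABABBABABAB
5) BABABBABABBABABABBABABBABABABBABABBABABBABABABBABABBABABABBABABBABABBA
6) BABABBABABBABABABBABABBABABABBABABBABABBABABABBABABBABABAB…BABABBABABBABABABBABABBABABBABABABBABABBABABABBABABBABABAB  (len 169)
7) BABABBABABBABABABBABABBABABABBABABBABABBABABABBABABBABABAB…BABABBABABBABABABBABABBABABBABABABBABABBABABABBABABBABABBA  (len 408)
8) BABABBABABBABABABBABABBABABABBABABBABABBABABABBABABBABABAB…BABABBABABBABABABBABABBABABBABABABBABABBABABABBABABBABABAB  (len 985)
9) BABABBABABBABABABBABABBABABABBABABBABABBABABABBABABBABABAB…BABABBABABBABABABBABABBABABBABABABBABABBABABABBABABBABABBA  (len 2378)

985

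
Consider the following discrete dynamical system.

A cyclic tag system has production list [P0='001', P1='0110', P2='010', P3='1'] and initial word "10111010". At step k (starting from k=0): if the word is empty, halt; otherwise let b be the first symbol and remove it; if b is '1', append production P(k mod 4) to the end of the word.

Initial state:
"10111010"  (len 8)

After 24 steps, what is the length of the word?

t=0: "10111010"  (len 8)
t=1: "0111010001"  (len 10)
t=2: "111010001"  (len 9)
t=3: "11010001010"  (len 11)
t=4: "10100010101"  (len 11)
t=5: "0100010101001"  (len 13)
t=6: "100010101001"  (len 12)
t=7: "00010101001010"  (len 14)
t=8: "0010101001010"  (len 13)
t=9: "010101001010"  (len 12)
t=10: "10101001010"  (len 11)
t=11: "0101001010010"  (len 13)
t=12: "101001010010"  (len 12)
t=13: "01001010010001"  (len 14)
t=14: "1001010010001"  (len 13)
t=15: "001010010001010"  (len 15)
t=16: "01010010001010"  (len 14)
t=17: "1010010001010"  (len 13)
t=18: "0100100010100110"  (len 16)
t=19: "100100010100110"  (len 15)
t=20: "001000101001101"  (len 15)
t=21: "01000101001101"  (len 14)
t=22: "1000101001101"  (len 13)
t=23: "000101001101010"  (len 15)
t=24: "00101001101010"  (len 14)

14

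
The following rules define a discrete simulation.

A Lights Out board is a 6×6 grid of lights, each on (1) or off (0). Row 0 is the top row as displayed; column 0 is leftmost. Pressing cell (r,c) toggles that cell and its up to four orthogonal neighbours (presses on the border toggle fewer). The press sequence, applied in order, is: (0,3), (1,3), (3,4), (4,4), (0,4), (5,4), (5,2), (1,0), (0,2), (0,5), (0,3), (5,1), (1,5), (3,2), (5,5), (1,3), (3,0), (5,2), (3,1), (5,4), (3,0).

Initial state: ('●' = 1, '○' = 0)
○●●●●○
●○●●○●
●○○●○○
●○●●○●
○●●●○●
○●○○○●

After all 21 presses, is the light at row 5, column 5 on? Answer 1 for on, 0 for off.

0

0) ○●●●●○
●○●●○●
●○○●○○
●○●●○●
○●●●○●
○●○○○●
1) ○●○○○○
●○●○○●
●○○●○○
●○●●○●
○●●●○●
○●○○○●
2) ○●○●○○
●○○●●●
●○○○○○
●○●●○●
○●●●○●
○●○○○●
3) ○●○●○○
●○○●●●
●○○○●○
●○●○●○
○●●●●●
○●○○○●
4) ○●○●○○
●○○●●●
●○○○●○
●○●○○○
○●●○○○
○●○○●●
5) ○●○○●●
●○○●○●
●○○○●○
●○●○○○
○●●○○○
○●○○●●
6) ○●○○●●
●○○●○●
●○○○●○
●○●○○○
○●●○●○
○●○●○○
7) ○●○○●●
●○○●○●
●○○○●○
●○●○○○
○●○○●○
○○●○○○
8) ●●○○●●
○●○●○●
○○○○●○
●○●○○○
○●○○●○
○○●○○○
9) ●○●●●●
○●●●○●
○○○○●○
●○●○○○
○●○○●○
○○●○○○
10) ●○●●○○
○●●●○○
○○○○●○
●○●○○○
○●○○●○
○○●○○○
11) ●○○○●○
○●●○○○
○○○○●○
●○●○○○
○●○○●○
○○●○○○
12) ●○○○●○
○●●○○○
○○○○●○
●○●○○○
○○○○●○
●●○○○○
13) ●○○○●●
○●●○●●
○○○○●●
●○●○○○
○○○○●○
●●○○○○
14) ●○○○●●
○●●○●●
○○●○●●
●●○●○○
○○●○●○
●●○○○○
15) ●○○○●●
○●●○●●
○○●○●●
●●○●○○
○○●○●●
●●○○●●
16) ●○○●●●
○●○●○●
○○●●●●
●●○●○○
○○●○●●
●●○○●●
17) ●○○●●●
○●○●○●
●○●●●●
○○○●○○
●○●○●●
●●○○●●
18) ●○○●●●
○●○●○●
●○●●●●
○○○●○○
●○○○●●
●○●●●●
19) ●○○●●●
○●○●○●
●●●●●●
●●●●○○
●●○○●●
●○●●●●
20) ●○○●●●
○●○●○●
●●●●●●
●●●●○○
●●○○○●
●○●○○○
21) ●○○●●●
○●○●○●
○●●●●●
○○●●○○
○●○○○●
●○●○○○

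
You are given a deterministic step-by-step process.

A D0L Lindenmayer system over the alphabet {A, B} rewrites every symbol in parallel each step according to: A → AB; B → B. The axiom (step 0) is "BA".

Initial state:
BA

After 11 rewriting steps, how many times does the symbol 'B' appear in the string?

[0] BA
[1] BAB
[2] BABB
[3] BABBB
[4] BABBBB
[5] BABBBBB
[6] BABBBBBB
[7] BABBBBBBB
[8] BABBBBBBBB
[9] BABBBBBBBBB
[10] BABBBBBBBBBB
[11] BABBBBBBBBBBB

12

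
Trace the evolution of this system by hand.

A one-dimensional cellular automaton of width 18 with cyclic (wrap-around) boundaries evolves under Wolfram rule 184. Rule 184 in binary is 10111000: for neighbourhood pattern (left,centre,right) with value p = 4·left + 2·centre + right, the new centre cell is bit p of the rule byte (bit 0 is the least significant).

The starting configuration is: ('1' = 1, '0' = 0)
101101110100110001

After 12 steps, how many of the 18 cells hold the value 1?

10

0) 101101110100110001
1) 011011101010101001
2) 110111010101010100
3) 101110101010101010
4) 011101010101010101
5) 111010101010101010
6) 110101010101010101
7) 101010101010101011
8) 010101010101010111
9) 101010101010101110
10) 010101010101011101
11) 101010101010111010
12) 010101010101110101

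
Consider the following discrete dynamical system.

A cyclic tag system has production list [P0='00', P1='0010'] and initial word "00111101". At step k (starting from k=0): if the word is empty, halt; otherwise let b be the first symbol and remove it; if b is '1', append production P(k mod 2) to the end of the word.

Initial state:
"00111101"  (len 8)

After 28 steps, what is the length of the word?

2

k=0  "00111101"  (len 8)
k=1  "0111101"  (len 7)
k=2  "111101"  (len 6)
k=3  "1110100"  (len 7)
k=4  "1101000010"  (len 10)
k=5  "10100001000"  (len 11)
k=6  "01000010000010"  (len 14)
k=7  "1000010000010"  (len 13)
k=8  "0000100000100010"  (len 16)
k=9  "000100000100010"  (len 15)
k=10  "00100000100010"  (len 14)
k=11  "0100000100010"  (len 13)
k=12  "100000100010"  (len 12)
k=13  "0000010001000"  (len 13)
k=14  "000010001000"  (len 12)
k=15  "00010001000"  (len 11)
k=16  "0010001000"  (len 10)
k=17  "010001000"  (len 9)
k=18  "10001000"  (len 8)
k=19  "000100000"  (len 9)
k=20  "00100000"  (len 8)
k=21  "0100000"  (len 7)
k=22  "100000"  (len 6)
k=23  "0000000"  (len 7)
k=24  "000000"  (len 6)
k=25  "00000"  (len 5)
k=26  "0000"  (len 4)
k=27  "000"  (len 3)
k=28  "00"  (len 2)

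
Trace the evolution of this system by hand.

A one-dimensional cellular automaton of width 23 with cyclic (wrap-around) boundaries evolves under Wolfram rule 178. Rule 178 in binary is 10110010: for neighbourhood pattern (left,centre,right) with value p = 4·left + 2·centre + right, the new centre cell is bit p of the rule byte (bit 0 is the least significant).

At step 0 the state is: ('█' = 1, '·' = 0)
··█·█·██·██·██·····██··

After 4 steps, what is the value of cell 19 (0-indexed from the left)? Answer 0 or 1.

0) ··█·█·██·██·██·····██··
1) ·█·█·█··█··█··█···█··█·
2) █·█·█·██·██·██·█·█·██·█
3) ·█·█·█··█··█··█·█·█··█·
4) █·█·█·██·██·██·█·█·██·█

1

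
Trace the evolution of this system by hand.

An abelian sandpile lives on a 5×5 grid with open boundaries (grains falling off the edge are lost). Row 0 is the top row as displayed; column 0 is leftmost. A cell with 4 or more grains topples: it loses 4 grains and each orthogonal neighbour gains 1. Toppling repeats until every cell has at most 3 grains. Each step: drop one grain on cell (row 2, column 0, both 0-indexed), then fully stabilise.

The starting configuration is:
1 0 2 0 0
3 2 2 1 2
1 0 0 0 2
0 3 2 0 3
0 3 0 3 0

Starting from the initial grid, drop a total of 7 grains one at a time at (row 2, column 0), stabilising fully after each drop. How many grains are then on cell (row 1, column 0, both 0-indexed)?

1

t=0: 1 0 2 0 0
3 2 2 1 2
1 0 0 0 2
0 3 2 0 3
0 3 0 3 0
t=1: 1 0 2 0 0
3 2 2 1 2
2 0 0 0 2
0 3 2 0 3
0 3 0 3 0
t=2: 1 0 2 0 0
3 2 2 1 2
3 0 0 0 2
0 3 2 0 3
0 3 0 3 0
t=3: 2 0 2 0 0
0 3 2 1 2
1 1 0 0 2
1 3 2 0 3
0 3 0 3 0
t=4: 2 0 2 0 0
0 3 2 1 2
2 1 0 0 2
1 3 2 0 3
0 3 0 3 0
t=5: 2 0 2 0 0
0 3 2 1 2
3 1 0 0 2
1 3 2 0 3
0 3 0 3 0
t=6: 2 0 2 0 0
1 3 2 1 2
0 2 0 0 2
2 3 2 0 3
0 3 0 3 0
t=7: 2 0 2 0 0
1 3 2 1 2
1 2 0 0 2
2 3 2 0 3
0 3 0 3 0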